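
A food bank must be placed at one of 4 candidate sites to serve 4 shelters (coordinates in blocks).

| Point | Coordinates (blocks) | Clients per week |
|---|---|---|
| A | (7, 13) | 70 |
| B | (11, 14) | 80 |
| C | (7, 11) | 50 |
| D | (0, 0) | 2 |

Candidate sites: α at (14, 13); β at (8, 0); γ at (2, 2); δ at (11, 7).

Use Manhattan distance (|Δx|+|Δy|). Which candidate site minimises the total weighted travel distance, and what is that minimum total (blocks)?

Total weighted distance at each candidate:
  α (14, 13): total = 1314
  β (8, 0): total = 2956
  γ (2, 2): total = 3508
  δ (11, 7): total = 1696
Minimum is at α with total 1314 blocks.

α, total 1314 blocks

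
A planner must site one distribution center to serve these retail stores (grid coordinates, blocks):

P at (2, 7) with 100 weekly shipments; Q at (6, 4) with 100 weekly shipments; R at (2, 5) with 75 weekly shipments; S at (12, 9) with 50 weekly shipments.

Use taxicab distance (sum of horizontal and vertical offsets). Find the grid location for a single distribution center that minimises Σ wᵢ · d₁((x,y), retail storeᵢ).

(2, 5)

Manhattan distance separates: Σwᵢ(|x−xᵢ|+|y−yᵢ|) = Σwᵢ|x−xᵢ| + Σwᵢ|y−yᵢ|, so x and y are optimised independently as 1-D weighted medians.
Total weight W = 325; half = 162.5.
x-coordinate, sorted with cumulative weight:
  x=2 (P, w=100) cum 100
  x=2 (R, w=75) cum 175  ← median
  x=6 (Q, w=100) cum 275
  x=12 (S, w=50) cum 325
⇒ x* = 2
y-coordinate, sorted with cumulative weight:
  y=4 (Q, w=100) cum 100
  y=5 (R, w=75) cum 175  ← median
  y=7 (P, w=100) cum 275
  y=9 (S, w=50) cum 325
⇒ y* = 5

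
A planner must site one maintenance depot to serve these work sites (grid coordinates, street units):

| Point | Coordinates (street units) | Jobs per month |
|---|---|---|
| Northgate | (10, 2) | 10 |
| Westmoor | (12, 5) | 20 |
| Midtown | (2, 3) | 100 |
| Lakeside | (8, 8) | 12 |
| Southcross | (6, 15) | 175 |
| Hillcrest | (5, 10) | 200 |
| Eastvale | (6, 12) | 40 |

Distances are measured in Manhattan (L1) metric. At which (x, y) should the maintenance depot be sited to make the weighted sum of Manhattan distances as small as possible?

(5, 10)

Manhattan distance separates: Σwᵢ(|x−xᵢ|+|y−yᵢ|) = Σwᵢ|x−xᵢ| + Σwᵢ|y−yᵢ|, so x and y are optimised independently as 1-D weighted medians.
Total weight W = 557; half = 278.5.
x-coordinate, sorted with cumulative weight:
  x=2 (Midtown, w=100) cum 100
  x=5 (Hillcrest, w=200) cum 300  ← median
  x=6 (Southcross, w=175) cum 475
  x=6 (Eastvale, w=40) cum 515
  x=8 (Lakeside, w=12) cum 527
  x=10 (Northgate, w=10) cum 537
  x=12 (Westmoor, w=20) cum 557
⇒ x* = 5
y-coordinate, sorted with cumulative weight:
  y=2 (Northgate, w=10) cum 10
  y=3 (Midtown, w=100) cum 110
  y=5 (Westmoor, w=20) cum 130
  y=8 (Lakeside, w=12) cum 142
  y=10 (Hillcrest, w=200) cum 342  ← median
  y=12 (Eastvale, w=40) cum 382
  y=15 (Southcross, w=175) cum 557
⇒ y* = 10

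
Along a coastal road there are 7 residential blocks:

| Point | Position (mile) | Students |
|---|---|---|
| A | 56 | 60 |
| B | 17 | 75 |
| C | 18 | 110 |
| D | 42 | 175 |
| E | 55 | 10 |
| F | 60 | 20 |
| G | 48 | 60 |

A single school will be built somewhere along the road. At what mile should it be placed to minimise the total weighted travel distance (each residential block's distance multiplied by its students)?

x = 42

For a sum of weighted absolute distances on a line, the optimum is the weighted median (not the mean). Total weight W = 510; half-weight = 255.
Sort by position and accumulate weight:
  mile 17 (B, w=75) → cum 75
  mile 18 (C, w=110) → cum 185
  mile 42 (D, w=175) → cum 360  ≥ 255 → median here
  mile 48 (G, w=60) → cum 420
  mile 55 (E, w=10) → cum 430
  mile 56 (A, w=60) → cum 490
  mile 60 (F, w=20) → cum 510
Optimal location: mile 42.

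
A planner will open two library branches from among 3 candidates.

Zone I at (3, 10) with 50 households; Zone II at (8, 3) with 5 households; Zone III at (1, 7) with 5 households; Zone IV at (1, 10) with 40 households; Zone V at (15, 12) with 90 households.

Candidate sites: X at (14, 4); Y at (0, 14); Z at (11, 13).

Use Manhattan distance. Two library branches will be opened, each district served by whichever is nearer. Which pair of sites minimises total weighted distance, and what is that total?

Evaluate every pair (each demand assigned to the nearer of the two):
  {Y, Z}: total = 1105
  {X, Y}: total = 1435
  {X, Z}: total = 1635
Best pair: {Y, Z} with total 1105.

{Y, Z}, total 1105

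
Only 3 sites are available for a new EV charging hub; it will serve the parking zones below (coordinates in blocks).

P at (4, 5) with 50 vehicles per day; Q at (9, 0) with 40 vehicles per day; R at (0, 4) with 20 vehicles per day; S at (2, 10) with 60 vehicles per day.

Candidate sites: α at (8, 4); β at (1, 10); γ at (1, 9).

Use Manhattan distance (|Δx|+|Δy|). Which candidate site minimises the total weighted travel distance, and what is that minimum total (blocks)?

γ, total 1270 blocks

Total weighted distance at each candidate:
  α (8, 4): total = 1330
  β (1, 10): total = 1320
  γ (1, 9): total = 1270
Minimum is at γ with total 1270 blocks.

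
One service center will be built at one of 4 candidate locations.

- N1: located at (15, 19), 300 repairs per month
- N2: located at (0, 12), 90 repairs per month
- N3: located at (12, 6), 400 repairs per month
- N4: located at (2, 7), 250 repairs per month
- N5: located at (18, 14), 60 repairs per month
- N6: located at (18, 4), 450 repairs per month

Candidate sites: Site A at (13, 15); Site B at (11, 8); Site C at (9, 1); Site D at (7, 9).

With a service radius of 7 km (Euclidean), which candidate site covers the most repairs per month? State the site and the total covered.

Site D, covering 650

Coverage radius r = 7 km; a point is covered iff (Δx)²+(Δy)² ≤ 7² = 49.
  Site A (13, 15): covers {N1, N5} → 360
  Site B (11, 8): covers {N3} → 400
  Site C (9, 1): covers {N3} → 400
  Site D (7, 9): covers {N3, N4} → 650
Maximum coverage at Site D: 650 repairs per month.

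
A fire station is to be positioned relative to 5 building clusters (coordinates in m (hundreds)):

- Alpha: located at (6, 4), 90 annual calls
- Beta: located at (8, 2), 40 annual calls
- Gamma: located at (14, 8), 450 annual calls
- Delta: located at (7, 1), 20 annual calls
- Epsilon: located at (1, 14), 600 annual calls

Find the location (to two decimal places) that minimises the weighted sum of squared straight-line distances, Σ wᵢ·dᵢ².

(6.58, 10.38)

The minimiser of Σwᵢ‖p−pᵢ‖² is the weighted centroid p* = (Σwᵢpᵢ)/(Σwᵢ).
Σwᵢ = 1200.
Σwᵢxᵢ = 90·6 + 40·8 + 450·14 + 20·7 + 600·1 = 7900.
Σwᵢyᵢ = 90·4 + 40·2 + 450·8 + 20·1 + 600·14 = 12460.
x* = 7900/1200 = 6.58, y* = 12460/1200 = 10.38.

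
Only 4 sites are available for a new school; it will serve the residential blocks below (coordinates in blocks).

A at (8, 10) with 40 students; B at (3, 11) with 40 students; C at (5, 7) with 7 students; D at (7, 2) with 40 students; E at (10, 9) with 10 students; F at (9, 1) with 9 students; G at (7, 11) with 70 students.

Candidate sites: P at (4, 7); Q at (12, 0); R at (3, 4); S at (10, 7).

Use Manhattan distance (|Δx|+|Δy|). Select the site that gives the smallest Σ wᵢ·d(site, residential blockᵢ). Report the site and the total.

Total weighted distance at each candidate:
  P (4, 7): total = 1476
  Q (12, 0): total = 3004
  R (3, 4): total = 1966
  S (10, 7): total = 1568
Minimum is at P with total 1476 blocks.

P, total 1476 blocks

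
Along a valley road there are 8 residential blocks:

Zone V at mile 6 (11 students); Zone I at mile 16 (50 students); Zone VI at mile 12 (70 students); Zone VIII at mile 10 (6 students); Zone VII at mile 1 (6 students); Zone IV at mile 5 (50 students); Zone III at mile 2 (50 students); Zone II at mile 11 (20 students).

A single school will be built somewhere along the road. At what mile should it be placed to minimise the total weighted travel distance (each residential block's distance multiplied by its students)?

For a sum of weighted absolute distances on a line, the optimum is the weighted median (not the mean). Total weight W = 263; half-weight = 131.5.
Sort by position and accumulate weight:
  mile 1 (Zone VII, w=6) → cum 6
  mile 2 (Zone III, w=50) → cum 56
  mile 5 (Zone IV, w=50) → cum 106
  mile 6 (Zone V, w=11) → cum 117
  mile 10 (Zone VIII, w=6) → cum 123
  mile 11 (Zone II, w=20) → cum 143  ≥ 131.5 → median here
  mile 12 (Zone VI, w=70) → cum 213
  mile 16 (Zone I, w=50) → cum 263
Optimal location: mile 11.

x = 11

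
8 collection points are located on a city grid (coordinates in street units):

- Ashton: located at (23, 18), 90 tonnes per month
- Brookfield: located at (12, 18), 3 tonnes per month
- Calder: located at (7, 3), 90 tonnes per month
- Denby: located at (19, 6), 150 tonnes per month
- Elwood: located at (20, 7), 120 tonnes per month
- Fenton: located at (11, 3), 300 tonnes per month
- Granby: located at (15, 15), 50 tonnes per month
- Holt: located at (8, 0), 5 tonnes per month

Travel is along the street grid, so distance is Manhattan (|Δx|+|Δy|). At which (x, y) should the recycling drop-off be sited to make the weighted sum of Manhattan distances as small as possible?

Manhattan distance separates: Σwᵢ(|x−xᵢ|+|y−yᵢ|) = Σwᵢ|x−xᵢ| + Σwᵢ|y−yᵢ|, so x and y are optimised independently as 1-D weighted medians.
Total weight W = 808; half = 404.
x-coordinate, sorted with cumulative weight:
  x=7 (Calder, w=90) cum 90
  x=8 (Holt, w=5) cum 95
  x=11 (Fenton, w=300) cum 395
  x=12 (Brookfield, w=3) cum 398
  x=15 (Granby, w=50) cum 448  ← median
  x=19 (Denby, w=150) cum 598
  x=20 (Elwood, w=120) cum 718
  x=23 (Ashton, w=90) cum 808
⇒ x* = 15
y-coordinate, sorted with cumulative weight:
  y=0 (Holt, w=5) cum 5
  y=3 (Calder, w=90) cum 95
  y=3 (Fenton, w=300) cum 395
  y=6 (Denby, w=150) cum 545  ← median
  y=7 (Elwood, w=120) cum 665
  y=15 (Granby, w=50) cum 715
  y=18 (Ashton, w=90) cum 805
  y=18 (Brookfield, w=3) cum 808
⇒ y* = 6

(15, 6)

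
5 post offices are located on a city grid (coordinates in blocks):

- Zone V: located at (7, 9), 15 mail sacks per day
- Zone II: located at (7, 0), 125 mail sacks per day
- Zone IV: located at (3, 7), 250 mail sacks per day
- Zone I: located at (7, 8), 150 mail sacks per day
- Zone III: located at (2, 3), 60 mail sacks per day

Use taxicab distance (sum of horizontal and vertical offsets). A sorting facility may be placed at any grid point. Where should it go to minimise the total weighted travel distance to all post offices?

(3, 7)

Manhattan distance separates: Σwᵢ(|x−xᵢ|+|y−yᵢ|) = Σwᵢ|x−xᵢ| + Σwᵢ|y−yᵢ|, so x and y are optimised independently as 1-D weighted medians.
Total weight W = 600; half = 300.
x-coordinate, sorted with cumulative weight:
  x=2 (Zone III, w=60) cum 60
  x=3 (Zone IV, w=250) cum 310  ← median
  x=7 (Zone V, w=15) cum 325
  x=7 (Zone II, w=125) cum 450
  x=7 (Zone I, w=150) cum 600
⇒ x* = 3
y-coordinate, sorted with cumulative weight:
  y=0 (Zone II, w=125) cum 125
  y=3 (Zone III, w=60) cum 185
  y=7 (Zone IV, w=250) cum 435  ← median
  y=8 (Zone I, w=150) cum 585
  y=9 (Zone V, w=15) cum 600
⇒ y* = 7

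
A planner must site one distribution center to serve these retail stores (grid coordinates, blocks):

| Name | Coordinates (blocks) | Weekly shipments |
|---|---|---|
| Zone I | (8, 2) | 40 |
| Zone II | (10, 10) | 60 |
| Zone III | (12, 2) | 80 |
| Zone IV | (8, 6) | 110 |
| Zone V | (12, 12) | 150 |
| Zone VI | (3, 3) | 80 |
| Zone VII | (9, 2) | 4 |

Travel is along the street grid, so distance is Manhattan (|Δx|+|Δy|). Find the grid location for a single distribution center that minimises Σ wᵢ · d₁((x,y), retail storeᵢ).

Manhattan distance separates: Σwᵢ(|x−xᵢ|+|y−yᵢ|) = Σwᵢ|x−xᵢ| + Σwᵢ|y−yᵢ|, so x and y are optimised independently as 1-D weighted medians.
Total weight W = 524; half = 262.
x-coordinate, sorted with cumulative weight:
  x=3 (Zone VI, w=80) cum 80
  x=8 (Zone I, w=40) cum 120
  x=8 (Zone IV, w=110) cum 230
  x=9 (Zone VII, w=4) cum 234
  x=10 (Zone II, w=60) cum 294  ← median
  x=12 (Zone III, w=80) cum 374
  x=12 (Zone V, w=150) cum 524
⇒ x* = 10
y-coordinate, sorted with cumulative weight:
  y=2 (Zone I, w=40) cum 40
  y=2 (Zone III, w=80) cum 120
  y=2 (Zone VII, w=4) cum 124
  y=3 (Zone VI, w=80) cum 204
  y=6 (Zone IV, w=110) cum 314  ← median
  y=10 (Zone II, w=60) cum 374
  y=12 (Zone V, w=150) cum 524
⇒ y* = 6

(10, 6)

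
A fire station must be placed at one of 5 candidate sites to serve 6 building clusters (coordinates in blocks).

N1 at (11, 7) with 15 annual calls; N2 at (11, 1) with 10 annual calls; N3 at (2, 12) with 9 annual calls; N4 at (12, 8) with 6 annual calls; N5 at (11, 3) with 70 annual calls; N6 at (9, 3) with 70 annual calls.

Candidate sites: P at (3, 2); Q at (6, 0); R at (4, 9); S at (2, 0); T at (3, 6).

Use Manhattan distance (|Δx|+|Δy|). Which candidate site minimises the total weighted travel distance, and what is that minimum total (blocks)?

Total weighted distance at each candidate:
  P (3, 2): total = 1594
  Q (6, 0): total = 1448
  R (4, 9): total = 2064
  S (2, 0): total = 2096
  T (3, 6): total = 1794
Minimum is at Q with total 1448 blocks.

Q, total 1448 blocks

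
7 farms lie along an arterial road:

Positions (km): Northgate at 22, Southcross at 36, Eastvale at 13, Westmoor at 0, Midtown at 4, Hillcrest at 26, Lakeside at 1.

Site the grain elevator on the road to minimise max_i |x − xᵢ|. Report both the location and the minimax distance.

location 18, max distance 18

The 1-center on a line is the midpoint of the two extreme points: leftmost at 0, rightmost at 36.
Optimal location = (0 + 36)/2 = 18; maximum distance = (36 − 0)/2 = 18.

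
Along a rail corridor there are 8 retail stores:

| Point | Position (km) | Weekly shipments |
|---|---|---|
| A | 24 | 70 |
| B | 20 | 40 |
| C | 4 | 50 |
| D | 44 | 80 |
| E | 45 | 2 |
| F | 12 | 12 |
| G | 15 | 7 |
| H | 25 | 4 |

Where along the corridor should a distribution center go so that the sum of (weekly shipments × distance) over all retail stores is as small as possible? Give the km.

For a sum of weighted absolute distances on a line, the optimum is the weighted median (not the mean). Total weight W = 265; half-weight = 132.5.
Sort by position and accumulate weight:
  km 4 (C, w=50) → cum 50
  km 12 (F, w=12) → cum 62
  km 15 (G, w=7) → cum 69
  km 20 (B, w=40) → cum 109
  km 24 (A, w=70) → cum 179  ≥ 132.5 → median here
  km 25 (H, w=4) → cum 183
  km 44 (D, w=80) → cum 263
  km 45 (E, w=2) → cum 265
Optimal location: km 24.

x = 24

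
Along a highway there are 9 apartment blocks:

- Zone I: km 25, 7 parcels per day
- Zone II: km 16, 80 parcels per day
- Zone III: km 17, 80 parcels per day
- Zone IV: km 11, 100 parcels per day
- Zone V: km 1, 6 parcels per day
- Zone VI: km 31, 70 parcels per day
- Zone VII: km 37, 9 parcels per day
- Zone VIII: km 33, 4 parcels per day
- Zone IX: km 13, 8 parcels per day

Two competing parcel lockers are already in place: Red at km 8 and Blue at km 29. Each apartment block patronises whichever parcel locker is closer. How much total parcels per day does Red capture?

The indifferent point is the midpoint (8+29)/2 = 18.5; apartment blocks left of it (closer to Red at 8) go to Red, those right go to Blue.
  Zone V at 1 (w=6) → Red
  Zone IV at 11 (w=100) → Red
  Zone IX at 13 (w=8) → Red
  Zone II at 16 (w=80) → Red
  Zone III at 17 (w=80) → Red
  Zone I at 25 (w=7) → Blue
  Zone VI at 31 (w=70) → Blue
  Zone VIII at 33 (w=4) → Blue
  Zone VII at 37 (w=9) → Blue
Red captures 274; Blue captures 90.

274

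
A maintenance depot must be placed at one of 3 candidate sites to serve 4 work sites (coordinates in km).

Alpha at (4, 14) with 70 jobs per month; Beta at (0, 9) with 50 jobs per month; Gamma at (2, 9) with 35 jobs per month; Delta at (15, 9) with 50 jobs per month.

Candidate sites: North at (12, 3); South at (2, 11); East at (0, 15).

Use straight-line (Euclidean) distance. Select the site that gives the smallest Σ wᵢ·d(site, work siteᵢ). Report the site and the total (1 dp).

Total weighted distance at each candidate:
  North (12, 3): total = 2366.5
  South (2, 11): total = 1121.5
  East (0, 15): total = 1617.8
Minimum is at South with total 1121.5 km.

South, total 1121.5 km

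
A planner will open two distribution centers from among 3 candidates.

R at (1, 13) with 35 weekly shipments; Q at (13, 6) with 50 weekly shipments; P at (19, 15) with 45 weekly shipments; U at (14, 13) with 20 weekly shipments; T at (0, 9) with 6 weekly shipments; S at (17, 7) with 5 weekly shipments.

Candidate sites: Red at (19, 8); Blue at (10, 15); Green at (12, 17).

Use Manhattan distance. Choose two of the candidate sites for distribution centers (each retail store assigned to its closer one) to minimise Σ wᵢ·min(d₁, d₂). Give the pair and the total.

Evaluate every pair (each demand assigned to the nearer of the two):
  {Red, Blue}: total = 1331
  {Red, Green}: total = 1495
  {Blue, Green}: total = 1681
Best pair: {Red, Blue} with total 1331.

{Red, Blue}, total 1331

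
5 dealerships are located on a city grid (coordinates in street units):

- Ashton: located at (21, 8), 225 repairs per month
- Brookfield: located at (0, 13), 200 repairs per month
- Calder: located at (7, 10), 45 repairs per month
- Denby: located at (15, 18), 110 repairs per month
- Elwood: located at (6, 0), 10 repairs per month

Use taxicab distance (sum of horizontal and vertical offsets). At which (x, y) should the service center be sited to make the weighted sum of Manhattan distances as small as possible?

Manhattan distance separates: Σwᵢ(|x−xᵢ|+|y−yᵢ|) = Σwᵢ|x−xᵢ| + Σwᵢ|y−yᵢ|, so x and y are optimised independently as 1-D weighted medians.
Total weight W = 590; half = 295.
x-coordinate, sorted with cumulative weight:
  x=0 (Brookfield, w=200) cum 200
  x=6 (Elwood, w=10) cum 210
  x=7 (Calder, w=45) cum 255
  x=15 (Denby, w=110) cum 365  ← median
  x=21 (Ashton, w=225) cum 590
⇒ x* = 15
y-coordinate, sorted with cumulative weight:
  y=0 (Elwood, w=10) cum 10
  y=8 (Ashton, w=225) cum 235
  y=10 (Calder, w=45) cum 280
  y=13 (Brookfield, w=200) cum 480  ← median
  y=18 (Denby, w=110) cum 590
⇒ y* = 13

(15, 13)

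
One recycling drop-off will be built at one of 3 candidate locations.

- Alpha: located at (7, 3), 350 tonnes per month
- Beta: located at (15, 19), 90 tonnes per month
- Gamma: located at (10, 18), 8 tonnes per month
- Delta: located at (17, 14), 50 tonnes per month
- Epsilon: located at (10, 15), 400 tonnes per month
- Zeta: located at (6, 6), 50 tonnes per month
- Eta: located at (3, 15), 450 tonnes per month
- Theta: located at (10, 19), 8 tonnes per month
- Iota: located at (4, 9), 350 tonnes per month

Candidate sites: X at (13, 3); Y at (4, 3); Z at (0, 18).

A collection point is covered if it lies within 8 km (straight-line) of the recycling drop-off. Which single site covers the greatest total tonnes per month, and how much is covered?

Coverage radius r = 8 km; a point is covered iff (Δx)²+(Δy)² ≤ 8² = 64.
  X (13, 3): covers {Alpha, Zeta} → 400
  Y (4, 3): covers {Alpha, Zeta, Iota} → 750
  Z (0, 18): covers {Eta} → 450
Maximum coverage at Y: 750 tonnes per month.

Y, covering 750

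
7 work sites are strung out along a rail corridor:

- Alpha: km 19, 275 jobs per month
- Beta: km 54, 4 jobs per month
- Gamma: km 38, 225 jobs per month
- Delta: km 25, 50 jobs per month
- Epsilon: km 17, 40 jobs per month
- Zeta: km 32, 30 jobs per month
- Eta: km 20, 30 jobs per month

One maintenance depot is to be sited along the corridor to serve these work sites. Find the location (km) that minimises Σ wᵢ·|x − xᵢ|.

For a sum of weighted absolute distances on a line, the optimum is the weighted median (not the mean). Total weight W = 654; half-weight = 327.
Sort by position and accumulate weight:
  km 17 (Epsilon, w=40) → cum 40
  km 19 (Alpha, w=275) → cum 315
  km 20 (Eta, w=30) → cum 345  ≥ 327 → median here
  km 25 (Delta, w=50) → cum 395
  km 32 (Zeta, w=30) → cum 425
  km 38 (Gamma, w=225) → cum 650
  km 54 (Beta, w=4) → cum 654
Optimal location: km 20.

x = 20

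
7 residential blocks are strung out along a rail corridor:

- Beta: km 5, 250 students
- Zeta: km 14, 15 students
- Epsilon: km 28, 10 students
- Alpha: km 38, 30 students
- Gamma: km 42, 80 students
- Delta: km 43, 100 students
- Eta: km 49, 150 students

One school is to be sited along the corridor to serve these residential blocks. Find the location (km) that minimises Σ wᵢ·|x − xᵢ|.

For a sum of weighted absolute distances on a line, the optimum is the weighted median (not the mean). Total weight W = 635; half-weight = 317.5.
Sort by position and accumulate weight:
  km 5 (Beta, w=250) → cum 250
  km 14 (Zeta, w=15) → cum 265
  km 28 (Epsilon, w=10) → cum 275
  km 38 (Alpha, w=30) → cum 305
  km 42 (Gamma, w=80) → cum 385  ≥ 317.5 → median here
  km 43 (Delta, w=100) → cum 485
  km 49 (Eta, w=150) → cum 635
Optimal location: km 42.

x = 42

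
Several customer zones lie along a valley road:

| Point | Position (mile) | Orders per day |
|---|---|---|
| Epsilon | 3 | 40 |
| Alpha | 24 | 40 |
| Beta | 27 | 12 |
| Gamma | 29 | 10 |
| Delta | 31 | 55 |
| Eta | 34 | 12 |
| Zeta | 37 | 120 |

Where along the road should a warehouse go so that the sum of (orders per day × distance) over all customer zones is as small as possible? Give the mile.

x = 31

For a sum of weighted absolute distances on a line, the optimum is the weighted median (not the mean). Total weight W = 289; half-weight = 144.5.
Sort by position and accumulate weight:
  mile 3 (Epsilon, w=40) → cum 40
  mile 24 (Alpha, w=40) → cum 80
  mile 27 (Beta, w=12) → cum 92
  mile 29 (Gamma, w=10) → cum 102
  mile 31 (Delta, w=55) → cum 157  ≥ 144.5 → median here
  mile 34 (Eta, w=12) → cum 169
  mile 37 (Zeta, w=120) → cum 289
Optimal location: mile 31.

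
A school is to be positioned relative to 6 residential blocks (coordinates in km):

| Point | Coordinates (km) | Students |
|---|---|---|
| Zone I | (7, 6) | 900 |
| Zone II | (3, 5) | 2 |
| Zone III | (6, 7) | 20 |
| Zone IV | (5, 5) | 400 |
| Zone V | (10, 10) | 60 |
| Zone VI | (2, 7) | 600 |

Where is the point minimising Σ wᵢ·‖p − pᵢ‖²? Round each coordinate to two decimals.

(5.16, 6.23)

The minimiser of Σwᵢ‖p−pᵢ‖² is the weighted centroid p* = (Σwᵢpᵢ)/(Σwᵢ).
Σwᵢ = 1982.
Σwᵢxᵢ = 900·7 + 2·3 + 20·6 + 400·5 + 60·10 + 600·2 = 10226.
Σwᵢyᵢ = 900·6 + 2·5 + 20·7 + 400·5 + 60·10 + 600·7 = 12350.
x* = 10226/1982 = 5.16, y* = 12350/1982 = 6.23.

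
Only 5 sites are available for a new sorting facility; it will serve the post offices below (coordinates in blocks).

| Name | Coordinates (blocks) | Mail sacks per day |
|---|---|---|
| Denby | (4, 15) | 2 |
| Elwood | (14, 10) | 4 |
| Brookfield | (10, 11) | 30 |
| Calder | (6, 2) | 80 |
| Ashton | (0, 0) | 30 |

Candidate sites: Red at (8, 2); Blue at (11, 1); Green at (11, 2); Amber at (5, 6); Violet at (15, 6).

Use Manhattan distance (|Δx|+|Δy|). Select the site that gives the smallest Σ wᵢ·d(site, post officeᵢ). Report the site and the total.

Red, total 880 blocks

Total weighted distance at each candidate:
  Red (8, 2): total = 880
  Blue (11, 1): total = 1260
  Green (11, 2): total = 1174
  Amber (5, 6): total = 1102
  Violet (15, 6): total = 2030
Minimum is at Red with total 880 blocks.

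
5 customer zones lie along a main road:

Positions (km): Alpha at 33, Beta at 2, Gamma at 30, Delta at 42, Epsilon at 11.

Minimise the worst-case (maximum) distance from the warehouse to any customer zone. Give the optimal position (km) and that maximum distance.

location 22, max distance 20

The 1-center on a line is the midpoint of the two extreme points: leftmost at 2, rightmost at 42.
Optimal location = (2 + 42)/2 = 22; maximum distance = (42 − 2)/2 = 20.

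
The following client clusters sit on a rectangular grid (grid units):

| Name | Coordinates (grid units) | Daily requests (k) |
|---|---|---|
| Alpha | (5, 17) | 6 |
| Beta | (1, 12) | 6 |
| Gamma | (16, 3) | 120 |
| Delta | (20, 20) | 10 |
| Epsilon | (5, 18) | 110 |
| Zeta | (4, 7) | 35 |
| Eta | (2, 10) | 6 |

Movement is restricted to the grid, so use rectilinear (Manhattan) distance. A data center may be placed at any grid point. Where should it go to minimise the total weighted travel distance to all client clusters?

Manhattan distance separates: Σwᵢ(|x−xᵢ|+|y−yᵢ|) = Σwᵢ|x−xᵢ| + Σwᵢ|y−yᵢ|, so x and y are optimised independently as 1-D weighted medians.
Total weight W = 293; half = 146.5.
x-coordinate, sorted with cumulative weight:
  x=1 (Beta, w=6) cum 6
  x=2 (Eta, w=6) cum 12
  x=4 (Zeta, w=35) cum 47
  x=5 (Alpha, w=6) cum 53
  x=5 (Epsilon, w=110) cum 163  ← median
  x=16 (Gamma, w=120) cum 283
  x=20 (Delta, w=10) cum 293
⇒ x* = 5
y-coordinate, sorted with cumulative weight:
  y=3 (Gamma, w=120) cum 120
  y=7 (Zeta, w=35) cum 155  ← median
  y=10 (Eta, w=6) cum 161
  y=12 (Beta, w=6) cum 167
  y=17 (Alpha, w=6) cum 173
  y=18 (Epsilon, w=110) cum 283
  y=20 (Delta, w=10) cum 293
⇒ y* = 7

(5, 7)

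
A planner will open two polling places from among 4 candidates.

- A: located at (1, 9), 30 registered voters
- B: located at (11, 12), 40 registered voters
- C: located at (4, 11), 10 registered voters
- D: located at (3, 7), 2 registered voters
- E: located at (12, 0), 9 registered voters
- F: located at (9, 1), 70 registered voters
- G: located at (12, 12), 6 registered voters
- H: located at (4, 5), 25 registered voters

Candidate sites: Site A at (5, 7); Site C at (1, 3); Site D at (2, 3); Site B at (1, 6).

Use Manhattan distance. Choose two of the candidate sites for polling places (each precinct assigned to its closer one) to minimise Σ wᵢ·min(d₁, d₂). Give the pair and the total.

{Site A, Site B}, total 1557

Evaluate every pair (each demand assigned to the nearer of the two):
  {Site A, Site B}: total = 1557
  {Site A, Site D}: total = 1568
  {Site A, Site C}: total = 1647
  {Site D, Site B}: total = 1765
  {Site C, Site B}: total = 1844
  {Site C, Site D}: total = 1971
Best pair: {Site A, Site B} with total 1557.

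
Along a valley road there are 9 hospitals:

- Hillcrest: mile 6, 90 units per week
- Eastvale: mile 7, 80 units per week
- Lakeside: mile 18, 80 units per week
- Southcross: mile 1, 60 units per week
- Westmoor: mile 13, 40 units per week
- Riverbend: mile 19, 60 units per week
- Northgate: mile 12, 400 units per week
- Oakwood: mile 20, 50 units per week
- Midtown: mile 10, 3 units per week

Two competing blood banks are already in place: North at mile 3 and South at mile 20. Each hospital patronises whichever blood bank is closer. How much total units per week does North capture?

233

The indifferent point is the midpoint (3+20)/2 = 11.5; hospitals left of it (closer to North at 3) go to North, those right go to South.
  Southcross at 1 (w=60) → North
  Hillcrest at 6 (w=90) → North
  Eastvale at 7 (w=80) → North
  Midtown at 10 (w=3) → North
  Northgate at 12 (w=400) → South
  Westmoor at 13 (w=40) → South
  Lakeside at 18 (w=80) → South
  Riverbend at 19 (w=60) → South
  Oakwood at 20 (w=50) → South
North captures 233; South captures 630.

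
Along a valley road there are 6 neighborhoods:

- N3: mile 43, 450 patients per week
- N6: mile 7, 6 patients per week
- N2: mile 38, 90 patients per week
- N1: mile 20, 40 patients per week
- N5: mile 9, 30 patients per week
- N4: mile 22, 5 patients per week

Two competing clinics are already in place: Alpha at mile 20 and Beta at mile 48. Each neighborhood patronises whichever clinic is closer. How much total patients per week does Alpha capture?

The indifferent point is the midpoint (20+48)/2 = 34; neighborhoods left of it (closer to Alpha at 20) go to Alpha, those right go to Beta.
  N6 at 7 (w=6) → Alpha
  N5 at 9 (w=30) → Alpha
  N1 at 20 (w=40) → Alpha
  N4 at 22 (w=5) → Alpha
  N2 at 38 (w=90) → Beta
  N3 at 43 (w=450) → Beta
Alpha captures 81; Beta captures 540.

81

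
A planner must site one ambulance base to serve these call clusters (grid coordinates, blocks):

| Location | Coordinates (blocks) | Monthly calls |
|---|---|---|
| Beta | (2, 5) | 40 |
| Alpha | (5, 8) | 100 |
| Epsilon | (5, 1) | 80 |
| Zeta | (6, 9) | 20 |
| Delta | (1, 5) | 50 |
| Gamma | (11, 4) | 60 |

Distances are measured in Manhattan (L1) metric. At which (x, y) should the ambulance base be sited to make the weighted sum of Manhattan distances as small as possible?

Manhattan distance separates: Σwᵢ(|x−xᵢ|+|y−yᵢ|) = Σwᵢ|x−xᵢ| + Σwᵢ|y−yᵢ|, so x and y are optimised independently as 1-D weighted medians.
Total weight W = 350; half = 175.
x-coordinate, sorted with cumulative weight:
  x=1 (Delta, w=50) cum 50
  x=2 (Beta, w=40) cum 90
  x=5 (Alpha, w=100) cum 190  ← median
  x=5 (Epsilon, w=80) cum 270
  x=6 (Zeta, w=20) cum 290
  x=11 (Gamma, w=60) cum 350
⇒ x* = 5
y-coordinate, sorted with cumulative weight:
  y=1 (Epsilon, w=80) cum 80
  y=4 (Gamma, w=60) cum 140
  y=5 (Beta, w=40) cum 180  ← median
  y=5 (Delta, w=50) cum 230
  y=8 (Alpha, w=100) cum 330
  y=9 (Zeta, w=20) cum 350
⇒ y* = 5

(5, 5)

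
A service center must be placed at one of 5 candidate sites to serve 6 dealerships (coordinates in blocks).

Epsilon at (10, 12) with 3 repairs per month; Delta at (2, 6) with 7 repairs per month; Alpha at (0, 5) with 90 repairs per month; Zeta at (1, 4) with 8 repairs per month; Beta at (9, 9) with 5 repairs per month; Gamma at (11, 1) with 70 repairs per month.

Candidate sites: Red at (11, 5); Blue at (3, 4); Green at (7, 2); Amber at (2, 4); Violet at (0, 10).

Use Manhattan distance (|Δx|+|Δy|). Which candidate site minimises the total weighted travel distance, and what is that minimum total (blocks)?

Amber, total 1240 blocks

Total weighted distance at each candidate:
  Red (11, 5): total = 1482
  Blue (3, 4): total = 1267
  Green (7, 2): total = 1461
  Amber (2, 4): total = 1240
  Violet (0, 10): total = 2034
Minimum is at Amber with total 1240 blocks.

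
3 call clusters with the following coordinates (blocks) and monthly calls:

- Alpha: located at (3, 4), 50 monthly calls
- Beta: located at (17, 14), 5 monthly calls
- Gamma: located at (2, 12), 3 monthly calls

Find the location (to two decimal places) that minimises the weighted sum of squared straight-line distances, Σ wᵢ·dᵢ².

(4.16, 5.28)

The minimiser of Σwᵢ‖p−pᵢ‖² is the weighted centroid p* = (Σwᵢpᵢ)/(Σwᵢ).
Σwᵢ = 58.
Σwᵢxᵢ = 50·3 + 5·17 + 3·2 = 241.
Σwᵢyᵢ = 50·4 + 5·14 + 3·12 = 306.
x* = 241/58 = 4.16, y* = 306/58 = 5.28.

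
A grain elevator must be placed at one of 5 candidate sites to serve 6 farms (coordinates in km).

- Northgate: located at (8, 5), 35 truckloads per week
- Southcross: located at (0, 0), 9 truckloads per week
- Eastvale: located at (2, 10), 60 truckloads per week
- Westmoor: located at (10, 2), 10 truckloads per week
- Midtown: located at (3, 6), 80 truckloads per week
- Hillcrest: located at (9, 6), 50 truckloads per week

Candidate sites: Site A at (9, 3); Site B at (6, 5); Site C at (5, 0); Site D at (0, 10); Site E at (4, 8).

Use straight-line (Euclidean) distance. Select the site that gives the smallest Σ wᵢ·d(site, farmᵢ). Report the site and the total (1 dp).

Total weighted distance at each candidate:
  Site A (9, 3): total = 1458.4
  Site B (6, 5): total = 985.6
  Site C (5, 0): total = 1795.9
  Site D (0, 10): total = 1560.7
  Site E (4, 8): total = 958.2
Minimum is at Site E with total 958.2 km.

Site E, total 958.2 km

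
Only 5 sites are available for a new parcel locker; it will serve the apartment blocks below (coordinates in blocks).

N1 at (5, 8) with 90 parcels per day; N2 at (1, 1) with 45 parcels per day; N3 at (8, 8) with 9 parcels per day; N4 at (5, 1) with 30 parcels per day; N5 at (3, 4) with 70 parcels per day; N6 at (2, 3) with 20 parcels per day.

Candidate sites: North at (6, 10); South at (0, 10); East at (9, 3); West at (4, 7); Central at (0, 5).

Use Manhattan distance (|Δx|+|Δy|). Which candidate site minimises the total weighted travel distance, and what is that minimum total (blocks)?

West, total 1240 blocks

Total weighted distance at each candidate:
  North (6, 10): total = 2086
  South (0, 10): total = 2400
  East (9, 3): total = 2124
  West (4, 7): total = 1240
  Central (0, 5): total = 1674
Minimum is at West with total 1240 blocks.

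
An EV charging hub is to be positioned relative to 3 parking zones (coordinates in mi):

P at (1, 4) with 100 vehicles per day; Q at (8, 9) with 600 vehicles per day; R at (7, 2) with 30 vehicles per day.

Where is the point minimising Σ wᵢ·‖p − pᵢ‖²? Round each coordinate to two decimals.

(7.00, 8.03)

The minimiser of Σwᵢ‖p−pᵢ‖² is the weighted centroid p* = (Σwᵢpᵢ)/(Σwᵢ).
Σwᵢ = 730.
Σwᵢxᵢ = 100·1 + 600·8 + 30·7 = 5110.
Σwᵢyᵢ = 100·4 + 600·9 + 30·2 = 5860.
x* = 5110/730 = 7.00, y* = 5860/730 = 8.03.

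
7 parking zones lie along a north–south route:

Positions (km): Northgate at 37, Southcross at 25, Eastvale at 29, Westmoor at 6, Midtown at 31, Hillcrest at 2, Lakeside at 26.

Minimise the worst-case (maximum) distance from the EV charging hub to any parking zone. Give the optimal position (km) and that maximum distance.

The 1-center on a line is the midpoint of the two extreme points: leftmost at 2, rightmost at 37.
Optimal location = (2 + 37)/2 = 19.5; maximum distance = (37 − 2)/2 = 17.5.

location 19.5, max distance 17.5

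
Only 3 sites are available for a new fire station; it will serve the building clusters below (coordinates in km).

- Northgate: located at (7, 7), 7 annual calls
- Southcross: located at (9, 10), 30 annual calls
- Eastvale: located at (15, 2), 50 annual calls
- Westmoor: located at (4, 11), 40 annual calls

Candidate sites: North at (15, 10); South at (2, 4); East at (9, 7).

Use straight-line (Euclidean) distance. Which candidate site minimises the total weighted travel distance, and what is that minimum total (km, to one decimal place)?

East, total 750.6 km

Total weighted distance at each candidate:
  North (15, 10): total = 1081.6
  South (2, 4): total = 1266.3
  East (9, 7): total = 750.6
Minimum is at East with total 750.6 km.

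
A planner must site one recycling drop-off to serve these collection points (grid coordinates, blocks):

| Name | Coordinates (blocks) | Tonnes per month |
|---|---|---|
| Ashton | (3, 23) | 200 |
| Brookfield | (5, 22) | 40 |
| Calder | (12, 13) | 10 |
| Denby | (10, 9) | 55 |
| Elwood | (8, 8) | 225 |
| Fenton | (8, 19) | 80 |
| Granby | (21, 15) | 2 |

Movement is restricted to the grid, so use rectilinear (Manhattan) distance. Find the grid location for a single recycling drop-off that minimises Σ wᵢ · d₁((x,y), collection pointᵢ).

Manhattan distance separates: Σwᵢ(|x−xᵢ|+|y−yᵢ|) = Σwᵢ|x−xᵢ| + Σwᵢ|y−yᵢ|, so x and y are optimised independently as 1-D weighted medians.
Total weight W = 612; half = 306.
x-coordinate, sorted with cumulative weight:
  x=3 (Ashton, w=200) cum 200
  x=5 (Brookfield, w=40) cum 240
  x=8 (Elwood, w=225) cum 465  ← median
  x=8 (Fenton, w=80) cum 545
  x=10 (Denby, w=55) cum 600
  x=12 (Calder, w=10) cum 610
  x=21 (Granby, w=2) cum 612
⇒ x* = 8
y-coordinate, sorted with cumulative weight:
  y=8 (Elwood, w=225) cum 225
  y=9 (Denby, w=55) cum 280
  y=13 (Calder, w=10) cum 290
  y=15 (Granby, w=2) cum 292
  y=19 (Fenton, w=80) cum 372  ← median
  y=22 (Brookfield, w=40) cum 412
  y=23 (Ashton, w=200) cum 612
⇒ y* = 19

(8, 19)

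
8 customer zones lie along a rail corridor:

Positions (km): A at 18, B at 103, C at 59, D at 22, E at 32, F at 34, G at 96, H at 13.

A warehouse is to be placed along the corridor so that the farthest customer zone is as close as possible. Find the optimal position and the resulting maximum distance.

The 1-center on a line is the midpoint of the two extreme points: leftmost at 13, rightmost at 103.
Optimal location = (13 + 103)/2 = 58; maximum distance = (103 − 13)/2 = 45.

location 58, max distance 45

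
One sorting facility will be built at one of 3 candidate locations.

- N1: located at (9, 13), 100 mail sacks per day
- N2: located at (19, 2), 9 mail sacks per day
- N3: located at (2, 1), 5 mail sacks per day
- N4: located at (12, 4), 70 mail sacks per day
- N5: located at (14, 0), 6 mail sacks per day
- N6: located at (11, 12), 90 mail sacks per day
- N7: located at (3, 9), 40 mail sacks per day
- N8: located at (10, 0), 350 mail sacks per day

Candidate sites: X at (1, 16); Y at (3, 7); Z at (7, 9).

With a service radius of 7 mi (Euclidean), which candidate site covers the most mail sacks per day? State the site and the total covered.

Coverage radius r = 7 mi; a point is covered iff (Δx)²+(Δy)² ≤ 7² = 49.
  X (1, 16): covers {none} → 0
  Y (3, 7): covers {N3, N7} → 45
  Z (7, 9): covers {N1, N6, N7} → 230
Maximum coverage at Z: 230 mail sacks per day.

Z, covering 230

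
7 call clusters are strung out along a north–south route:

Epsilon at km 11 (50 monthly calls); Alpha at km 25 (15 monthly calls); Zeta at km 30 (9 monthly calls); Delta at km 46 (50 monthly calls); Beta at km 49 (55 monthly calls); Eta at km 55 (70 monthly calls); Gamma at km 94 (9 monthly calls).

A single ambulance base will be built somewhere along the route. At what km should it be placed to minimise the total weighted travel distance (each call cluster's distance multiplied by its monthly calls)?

x = 49

For a sum of weighted absolute distances on a line, the optimum is the weighted median (not the mean). Total weight W = 258; half-weight = 129.
Sort by position and accumulate weight:
  km 11 (Epsilon, w=50) → cum 50
  km 25 (Alpha, w=15) → cum 65
  km 30 (Zeta, w=9) → cum 74
  km 46 (Delta, w=50) → cum 124
  km 49 (Beta, w=55) → cum 179  ≥ 129 → median here
  km 55 (Eta, w=70) → cum 249
  km 94 (Gamma, w=9) → cum 258
Optimal location: km 49.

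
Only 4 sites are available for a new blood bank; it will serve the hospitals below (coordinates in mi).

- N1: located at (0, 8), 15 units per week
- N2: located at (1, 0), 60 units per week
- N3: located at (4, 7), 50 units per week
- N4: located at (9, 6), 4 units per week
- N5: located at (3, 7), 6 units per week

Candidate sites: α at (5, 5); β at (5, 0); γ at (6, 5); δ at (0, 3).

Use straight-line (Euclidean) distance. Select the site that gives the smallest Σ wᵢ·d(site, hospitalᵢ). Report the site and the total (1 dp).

Total weighted distance at each candidate:
  α (5, 5): total = 616.9
  β (5, 0): total = 807.6
  γ (6, 5): total = 700.6
  δ (0, 3): total = 615.5
Minimum is at δ with total 615.5 mi.

δ, total 615.5 mi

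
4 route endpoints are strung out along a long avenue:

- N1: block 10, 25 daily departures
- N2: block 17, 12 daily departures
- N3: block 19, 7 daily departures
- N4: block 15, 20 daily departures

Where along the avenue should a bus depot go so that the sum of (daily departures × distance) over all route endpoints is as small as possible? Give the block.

For a sum of weighted absolute distances on a line, the optimum is the weighted median (not the mean). Total weight W = 64; half-weight = 32.
Sort by position and accumulate weight:
  block 10 (N1, w=25) → cum 25
  block 15 (N4, w=20) → cum 45  ≥ 32 → median here
  block 17 (N2, w=12) → cum 57
  block 19 (N3, w=7) → cum 64
Optimal location: block 15.

x = 15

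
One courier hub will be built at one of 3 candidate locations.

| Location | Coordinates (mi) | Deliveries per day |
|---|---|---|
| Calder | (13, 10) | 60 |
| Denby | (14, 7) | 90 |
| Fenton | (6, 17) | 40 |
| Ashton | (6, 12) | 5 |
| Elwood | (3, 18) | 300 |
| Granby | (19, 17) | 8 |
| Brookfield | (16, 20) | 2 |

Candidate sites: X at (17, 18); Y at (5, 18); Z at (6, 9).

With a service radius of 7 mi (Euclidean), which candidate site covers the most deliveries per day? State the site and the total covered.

Y, covering 345

Coverage radius r = 7 mi; a point is covered iff (Δx)²+(Δy)² ≤ 7² = 49.
  X (17, 18): covers {Granby, Brookfield} → 10
  Y (5, 18): covers {Fenton, Ashton, Elwood} → 345
  Z (6, 9): covers {Ashton} → 5
Maximum coverage at Y: 345 deliveries per day.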